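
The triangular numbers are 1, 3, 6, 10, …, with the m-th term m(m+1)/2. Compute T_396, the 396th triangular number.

78606

The 396th triangular number is n(n+1)/2 with n = 396.
396·397/2 = 157212/2 = 78606.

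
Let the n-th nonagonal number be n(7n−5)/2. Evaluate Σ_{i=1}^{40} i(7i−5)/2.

Σ i(7i−5)/2 = (7Σi² − 5Σi) / 2 over i = 1..40.
Σi = 820 and Σi² = 22140.
(7·22140 − 5·820) / 2 = 150880/2 = 75440.

75440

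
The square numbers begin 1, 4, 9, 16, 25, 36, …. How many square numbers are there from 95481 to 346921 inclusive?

The n-th square number is n².
Smallest index with value ≥ 95481: n = 309 (giving 95481).
Largest index with value ≤ 346921: n = 589 (giving 346921).
Indices 309 through 589: 281 terms.

281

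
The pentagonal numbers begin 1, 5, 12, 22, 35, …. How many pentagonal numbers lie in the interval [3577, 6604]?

18

The n-th pentagonal number is n(3n−1)/2.
Smallest index with value ≥ 3577: n = 49 (giving 3577).
Largest index with value ≤ 6604: n = 66 (giving 6501).
Indices 49 through 66: 18 terms.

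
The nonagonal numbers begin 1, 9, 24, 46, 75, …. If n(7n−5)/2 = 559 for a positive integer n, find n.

13

Set n(7n−5)/2 = 559, giving 7n² − 5n − 1118 = 0.
The discriminant is 25 + 56·559 = 31329, and √31329 = 177.
So n = (5 + 177) / 14 = 182/14 = 13.
Check: 13·(7·13 − 5)/2 = 559. ✓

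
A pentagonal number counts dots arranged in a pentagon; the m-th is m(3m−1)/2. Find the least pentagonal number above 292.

330

Solve n(3n−1)/2 > 292 for integer n.
The largest n with value ≤ 292 is 14 (since 287 ≤ 292 < 330), so the first above is n = 15, value 330.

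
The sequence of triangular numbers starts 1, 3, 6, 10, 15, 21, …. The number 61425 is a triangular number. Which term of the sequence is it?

350

Set n(n+1)/2 = 61425, giving n² + n − 122850 = 0.
So n = (-1 + 701) / 2 = 700/2 = 350.
Check: 350·351/2 = 61425. ✓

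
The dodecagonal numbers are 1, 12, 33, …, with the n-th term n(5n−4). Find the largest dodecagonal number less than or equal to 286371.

284649

Solve n(5n−4) ≤ 286371 for integer n.
n = 239 gives 284649 ≤ 286371, while n = 240 gives 287040 > 286371; so the answer is 284649.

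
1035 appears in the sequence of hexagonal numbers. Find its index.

Set n(2n−1) = 1035, giving 2n² − n − 1035 = 0.
The discriminant is 1 + 8·1035 = 8281, and √8281 = 91.
So n = (1 + 91) / 4 = 92/4 = 23.
Check: 23·(2·23 − 1) = 1035. ✓

23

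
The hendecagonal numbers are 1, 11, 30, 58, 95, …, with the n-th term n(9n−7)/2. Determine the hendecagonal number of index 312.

The 312th hendecagonal number is n(9n−7)/2 with n = 312.
312·(9·312 − 7)/2 = 312·2801/2 = 436956.

436956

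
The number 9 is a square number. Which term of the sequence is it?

We need n² = 9, so n = √9 = 3.

3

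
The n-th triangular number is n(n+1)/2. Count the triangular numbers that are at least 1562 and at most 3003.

22

The n-th triangular number is n(n+1)/2.
Smallest index with value ≥ 1562: n = 56 (giving 1596).
Largest index with value ≤ 3003: n = 77 (giving 3003).
Indices 56 through 77: 22 terms.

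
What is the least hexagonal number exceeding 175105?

176121

Solve n(2n−1) > 175105 for integer n.
The largest n with value ≤ 175105 is 296 (since 174936 ≤ 175105 < 176121), so the first above is n = 297, value 176121.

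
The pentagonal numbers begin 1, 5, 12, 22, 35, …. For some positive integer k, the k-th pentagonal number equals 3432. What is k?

48

Set n(3n−1)/2 = 3432, giving 3n² − n − 6864 = 0.
So n = (1 + 287) / 6 = 288/6 = 48.
Check: 48·(3·48 − 1)/2 = 3432. ✓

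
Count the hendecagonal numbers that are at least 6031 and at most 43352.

62

The n-th hendecagonal number is n(9n−7)/2.
Smallest index with value ≥ 6031: n = 37 (giving 6031).
Largest index with value ≤ 43352: n = 98 (giving 42875).
Indices 37 through 98: 62 terms.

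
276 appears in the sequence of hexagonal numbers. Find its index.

12

Set n(2n−1) = 276, giving 2n² − n − 276 = 0.
So n = (1 + 47) / 4 = 48/4 = 12.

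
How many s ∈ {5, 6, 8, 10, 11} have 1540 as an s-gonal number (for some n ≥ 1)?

s = 5: P(5, 32) = 1520 and P(5, 33) = 1617; 1540 is not s-gonal.
s = 6: P(6, 28) = 1540. ✓
s = 8: P(8, 22) = 1408 and P(8, 23) = 1541; 1540 is not s-gonal.
s = 10: P(10, 20) = 1540. ✓
s = 11: P(11, 18) = 1395 and P(11, 19) = 1558; 1540 is not s-gonal.
Hits: s ∈ {6, 10} → 2.

2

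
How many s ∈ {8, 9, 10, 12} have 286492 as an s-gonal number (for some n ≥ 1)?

1

s = 8: P(8, 309) = 285825 and P(8, 310) = 287680; 286492 is not s-gonal.
s = 9: P(9, 286) = 285571 and P(9, 287) = 287574; 286492 is not s-gonal.
s = 10: P(10, 268) = 286492. ✓
s = 12: P(12, 239) = 284649 and P(12, 240) = 287040; 286492 is not s-gonal.
Hits: s ∈ {10} → 1.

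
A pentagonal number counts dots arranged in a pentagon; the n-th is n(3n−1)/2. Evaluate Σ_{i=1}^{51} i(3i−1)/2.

Σ i(3i−1)/2 = (3Σi² − Σi) / 2 over i = 1..51.
Σi = 1326 and Σi² = 45526.
(3·45526 − 1·1326) / 2 = 135252/2 = 67626.

67626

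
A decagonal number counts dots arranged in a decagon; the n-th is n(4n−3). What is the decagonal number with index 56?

56·(4·56 − 3) = 56·221 = 12376.

12376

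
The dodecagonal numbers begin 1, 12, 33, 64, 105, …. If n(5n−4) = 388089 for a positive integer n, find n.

279

Set n(5n−4) = 388089, giving 5n² − 4n − 388089 = 0.
The discriminant is 16 + 20·388089 = 7761796, and √7761796 = 2786.
So n = (4 + 2786) / 10 = 2790/10 = 279.
Check: 279·(5·279 − 4) = 388089. ✓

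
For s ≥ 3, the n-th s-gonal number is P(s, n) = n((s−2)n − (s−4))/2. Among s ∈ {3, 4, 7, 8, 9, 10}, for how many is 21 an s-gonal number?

2

s = 3: P(3, 6) = 21. ✓
s = 4: P(4, 4) = 16 and P(4, 5) = 25; 21 is not s-gonal.
s = 7: P(7, 3) = 18 and P(7, 4) = 34; 21 is not s-gonal.
s = 8: P(8, 3) = 21. ✓
s = 9: P(9, 2) = 9 and P(9, 3) = 24; 21 is not s-gonal.
s = 10: P(10, 2) = 10 and P(10, 3) = 27; 21 is not s-gonal.
Hits: s ∈ {3, 8} → 2.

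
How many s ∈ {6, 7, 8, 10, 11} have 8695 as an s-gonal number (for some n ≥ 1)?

1

s = 6: P(6, 66) = 8646 and P(6, 67) = 8911; 8695 is not s-gonal.
s = 7: P(7, 59) = 8614 and P(7, 60) = 8910; 8695 is not s-gonal.
s = 8: P(8, 54) = 8640 and P(8, 55) = 8965; 8695 is not s-gonal.
s = 10: P(10, 47) = 8695. ✓
s = 11: P(11, 44) = 8558 and P(11, 45) = 8955; 8695 is not s-gonal.
Hits: s ∈ {10} → 1.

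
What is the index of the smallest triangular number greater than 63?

11

Solve n(n+1)/2 > 63 for integer n.
The largest n with value ≤ 63 is 10 (since 55 ≤ 63 < 66), so the first above is n = 11, value 66.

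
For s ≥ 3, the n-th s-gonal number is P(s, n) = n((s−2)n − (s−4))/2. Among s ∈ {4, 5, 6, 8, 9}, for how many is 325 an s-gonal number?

s = 4: P(4, 18) = 324 and P(4, 19) = 361; 325 is not s-gonal.
s = 5: P(5, 14) = 287 and P(5, 15) = 330; 325 is not s-gonal.
s = 6: P(6, 13) = 325. ✓
s = 8: P(8, 10) = 280 and P(8, 11) = 341; 325 is not s-gonal.
s = 9: P(9, 10) = 325. ✓
Hits: s ∈ {6, 9} → 2.

2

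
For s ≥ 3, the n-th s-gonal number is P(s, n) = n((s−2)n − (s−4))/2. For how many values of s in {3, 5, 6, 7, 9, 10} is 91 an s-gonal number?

s = 3: P(3, 13) = 91. ✓
s = 5: P(5, 7) = 70 and P(5, 8) = 92; 91 is not s-gonal.
s = 6: P(6, 7) = 91. ✓
s = 7: P(7, 6) = 81 and P(7, 7) = 112; 91 is not s-gonal.
s = 9: P(9, 5) = 75 and P(9, 6) = 111; 91 is not s-gonal.
s = 10: P(10, 5) = 85 and P(10, 6) = 126; 91 is not s-gonal.
Hits: s ∈ {3, 6} → 2.

2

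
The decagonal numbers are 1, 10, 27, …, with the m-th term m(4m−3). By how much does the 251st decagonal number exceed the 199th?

93444

251·(4·251 − 3) = 251251 and 199·(4·199 − 3) = 157807.
Difference: 251251 − 157807 = 93444.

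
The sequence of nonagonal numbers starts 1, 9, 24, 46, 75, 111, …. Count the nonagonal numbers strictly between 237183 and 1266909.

The n-th nonagonal number is n(7n−5)/2.
Smallest index with value > 237183: n = 261 (giving 237771).
Largest index with value < 1266909: n = 601 (giving 1262701).
Indices 261 through 601: 341 terms.

341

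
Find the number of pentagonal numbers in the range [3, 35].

The n-th pentagonal number is n(3n−1)/2.
Smallest index with value ≥ 3: n = 2 (giving 5).
Largest index with value ≤ 35: n = 5 (giving 35).
Indices 2 through 5: 4 terms.

4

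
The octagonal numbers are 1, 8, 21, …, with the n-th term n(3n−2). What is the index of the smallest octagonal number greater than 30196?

Solve n(3n−2) > 30196 for integer n.
The largest n with value ≤ 30196 is 100 (since 29800 ≤ 30196 < 30401), so the first above is n = 101, value 30401.

101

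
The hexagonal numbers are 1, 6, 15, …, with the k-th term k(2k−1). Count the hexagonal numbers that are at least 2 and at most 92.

6

The n-th hexagonal number is n(2n−1).
Smallest index with value ≥ 2: n = 2 (giving 6).
Largest index with value ≤ 92: n = 7 (giving 91).
Indices 2 through 7: 6 terms.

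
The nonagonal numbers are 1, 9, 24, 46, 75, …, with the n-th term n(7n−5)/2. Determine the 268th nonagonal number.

250714

The 268th nonagonal number is n(7n−5)/2 with n = 268.
268·(7·268 − 5)/2 = 268·1871/2 = 250714.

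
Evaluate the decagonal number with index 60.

60·(4·60 − 3) = 60·237 = 14220.

14220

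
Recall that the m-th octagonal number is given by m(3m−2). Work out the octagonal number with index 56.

9296

56·(3·56 − 2) = 56·166 = 9296.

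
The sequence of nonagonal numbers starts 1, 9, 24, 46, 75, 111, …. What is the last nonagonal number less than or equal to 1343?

1216

Solve n(7n−5)/2 ≤ 1343 for integer n.
n = 19 gives 1216 ≤ 1343, while n = 20 gives 1350 > 1343; so the answer is 1216.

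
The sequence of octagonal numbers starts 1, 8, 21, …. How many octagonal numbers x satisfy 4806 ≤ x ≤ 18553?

The n-th octagonal number is n(3n−2).
Smallest index with value ≥ 4806: n = 41 (giving 4961).
Largest index with value ≤ 18553: n = 78 (giving 18096).
Indices 41 through 78: 38 terms.

38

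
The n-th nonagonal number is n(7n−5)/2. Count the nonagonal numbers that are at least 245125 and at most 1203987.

322

The n-th nonagonal number is n(7n−5)/2.
Smallest index with value ≥ 245125: n = 265 (giving 245125).
Largest index with value ≤ 1203987: n = 586 (giving 1200421).
Indices 265 through 586: 322 terms.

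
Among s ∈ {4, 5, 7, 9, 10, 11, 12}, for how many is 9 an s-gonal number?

2

s = 4: P(4, 3) = 9. ✓
s = 5: P(5, 2) = 5 and P(5, 3) = 12; 9 is not s-gonal.
s = 7: P(7, 2) = 7 and P(7, 3) = 18; 9 is not s-gonal.
s = 9: P(9, 2) = 9. ✓
s = 10: P(10, 1) = 1 and P(10, 2) = 10; 9 is not s-gonal.
s = 11: P(11, 1) = 1 and P(11, 2) = 11; 9 is not s-gonal.
s = 12: P(12, 1) = 1 and P(12, 2) = 12; 9 is not s-gonal.
Hits: s ∈ {4, 9} → 2.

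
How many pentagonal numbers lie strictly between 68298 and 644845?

The n-th pentagonal number is n(3n−1)/2.
Smallest index with value > 68298: n = 214 (giving 68587).
Largest index with value < 644845: n = 655 (giving 643210).
Indices 214 through 655: 442 terms.

442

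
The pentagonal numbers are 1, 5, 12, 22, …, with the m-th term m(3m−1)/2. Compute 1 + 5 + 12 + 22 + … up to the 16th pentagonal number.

2176

Σ i(3i−1)/2 = (3Σi² − Σi) / 2 over i = 1..16.
Σi = 136 and Σi² = 1496.
(3·1496 − 1·136) / 2 = 4352/2 = 2176.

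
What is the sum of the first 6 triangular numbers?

56

Σ i(i+1)/2 = (Σi² + Σi) / 2 over i = 1..6.
Σi = 21 and Σi² = 91.
(1·91 + 1·21) / 2 = 112/2 = 56.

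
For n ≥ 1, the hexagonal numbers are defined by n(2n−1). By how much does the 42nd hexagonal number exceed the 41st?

165

Consecutive hexagonal numbers differ by 4n − 3: here 4·42 − 3 = 165.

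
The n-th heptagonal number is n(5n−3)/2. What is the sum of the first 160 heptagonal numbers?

3426080

Σ i(5i−3)/2 = (5Σi² − 3Σi) / 2 over i = 1..160.
Σi = 12880 and Σi² = 1378160.
(5·1378160 − 3·12880) / 2 = 6852160/2 = 3426080.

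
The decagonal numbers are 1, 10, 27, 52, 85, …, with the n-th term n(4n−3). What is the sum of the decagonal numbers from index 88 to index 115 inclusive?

1152634

Σ i(4i−3) = 4Σi² − 3Σi over i = 88..115.
Σi = 6670 − 3828 = 2842 and Σi² = 513590 − 223300 = 290290.
4·290290 − 3·2842 = 1152634.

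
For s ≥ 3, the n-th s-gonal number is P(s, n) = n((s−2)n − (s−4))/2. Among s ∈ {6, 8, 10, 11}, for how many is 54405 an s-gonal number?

2

s = 6: P(6, 165) = 54285 and P(6, 166) = 54946; 54405 is not s-gonal.
s = 8: P(8, 135) = 54405. ✓
s = 10: P(10, 117) = 54405. ✓
s = 11: P(11, 110) = 54065 and P(11, 111) = 55056; 54405 is not s-gonal.
Hits: s ∈ {8, 10} → 2.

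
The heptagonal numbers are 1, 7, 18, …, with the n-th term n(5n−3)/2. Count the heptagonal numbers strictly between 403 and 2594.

19

The n-th heptagonal number is n(5n−3)/2.
Smallest index with value > 403: n = 14 (giving 469).
Largest index with value < 2594: n = 32 (giving 2512).
Indices 14 through 32: 19 terms.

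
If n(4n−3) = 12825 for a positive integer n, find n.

57

Set n(4n−3) = 12825, giving 4n² − 3n − 12825 = 0.
The discriminant is 9 + 16·12825 = 205209, and √205209 = 453.
So n = (3 + 453) / 8 = 456/8 = 57.
Check: 57·(4·57 − 3) = 12825. ✓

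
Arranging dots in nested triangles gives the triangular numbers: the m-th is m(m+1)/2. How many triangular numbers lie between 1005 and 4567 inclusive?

The n-th triangular number is n(n+1)/2.
Smallest index with value ≥ 1005: n = 45 (giving 1035).
Largest index with value ≤ 4567: n = 95 (giving 4560).
Indices 45 through 95: 51 terms.

51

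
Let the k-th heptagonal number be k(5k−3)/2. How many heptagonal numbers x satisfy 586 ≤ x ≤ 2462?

16

The n-th heptagonal number is n(5n−3)/2.
Smallest index with value ≥ 586: n = 16 (giving 616).
Largest index with value ≤ 2462: n = 31 (giving 2356).
Indices 16 through 31: 16 terms.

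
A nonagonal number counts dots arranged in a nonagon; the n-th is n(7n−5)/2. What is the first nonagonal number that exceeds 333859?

335575

Solve n(7n−5)/2 > 333859 for integer n.
The largest n with value ≤ 333859 is 309 (since 333411 ≤ 333859 < 335575), so the first above is n = 310, value 335575.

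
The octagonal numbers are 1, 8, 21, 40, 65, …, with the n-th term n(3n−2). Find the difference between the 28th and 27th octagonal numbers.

163

Consecutive octagonal numbers differ by 6n − 5: here 6·28 − 5 = 163.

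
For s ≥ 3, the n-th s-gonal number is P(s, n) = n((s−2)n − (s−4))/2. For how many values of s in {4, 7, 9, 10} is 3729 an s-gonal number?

1

s = 4: P(4, 61) = 3721 and P(4, 62) = 3844; 3729 is not s-gonal.
s = 7: P(7, 38) = 3553 and P(7, 39) = 3744; 3729 is not s-gonal.
s = 9: P(9, 33) = 3729. ✓
s = 10: P(10, 30) = 3510 and P(10, 31) = 3751; 3729 is not s-gonal.
Hits: s ∈ {9} → 1.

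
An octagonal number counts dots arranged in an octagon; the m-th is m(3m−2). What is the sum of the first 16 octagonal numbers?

Σ i(3i−2) = 3Σi² − 2Σi over i = 1..16.
Σi = 136 and Σi² = 1496.
3·1496 − 2·136 = 4216.

4216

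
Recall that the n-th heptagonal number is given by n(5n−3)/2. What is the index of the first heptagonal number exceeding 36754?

Solve n(5n−3)/2 > 36754 for integer n.
The largest n with value ≤ 36754 is 121 (since 36421 ≤ 36754 < 37027), so the first above is n = 122, value 37027.

122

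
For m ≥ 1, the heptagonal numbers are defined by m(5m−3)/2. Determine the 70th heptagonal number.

The 70th heptagonal number is n(5n−3)/2 with n = 70.
70·(5·70 − 3)/2 = 70·347/2 = 12145.

12145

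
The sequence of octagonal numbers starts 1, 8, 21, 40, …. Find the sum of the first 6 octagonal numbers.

231

Σ i(3i−2) = 3Σi² − 2Σi over i = 1..6.
Σi = 21 and Σi² = 91.
3·91 − 2·21 = 231.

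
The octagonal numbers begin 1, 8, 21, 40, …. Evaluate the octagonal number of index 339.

344085

The 339th octagonal number is n(3n−2) with n = 339.
339·(3·339 − 2) = 339·1015 = 344085.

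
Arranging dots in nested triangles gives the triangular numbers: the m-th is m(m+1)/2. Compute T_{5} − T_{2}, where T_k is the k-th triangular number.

5·6/2 = 15 and 2·3/2 = 3.
Difference: 15 − 3 = 12.

12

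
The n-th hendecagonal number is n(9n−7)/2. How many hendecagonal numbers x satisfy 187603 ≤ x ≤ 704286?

The n-th hendecagonal number is n(9n−7)/2.
Smallest index with value ≥ 187603: n = 205 (giving 188395).
Largest index with value ≤ 704286: n = 396 (giving 704286).
Indices 205 through 396: 192 terms.

192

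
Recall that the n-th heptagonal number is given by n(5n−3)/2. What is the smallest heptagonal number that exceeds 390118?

391446

Solve n(5n−3)/2 > 390118 for integer n.
The largest n with value ≤ 390118 is 395 (since 389470 ≤ 390118 < 391446), so the first above is n = 396, value 391446.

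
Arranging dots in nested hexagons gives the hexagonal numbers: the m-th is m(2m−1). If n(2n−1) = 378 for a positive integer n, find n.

14

Set n(2n−1) = 378, giving 2n² − n − 378 = 0.
The discriminant is 1 + 8·378 = 3025, and √3025 = 55.
So n = (1 + 55) / 4 = 56/4 = 14.
Check: 14·(2·14 − 1) = 378. ✓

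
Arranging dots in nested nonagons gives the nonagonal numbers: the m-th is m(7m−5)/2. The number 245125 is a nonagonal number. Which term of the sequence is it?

Set n(7n−5)/2 = 245125, giving 7n² − 5n − 490250 = 0.
The discriminant is 25 + 56·245125 = 13727025, and √13727025 = 3705.
So n = (5 + 3705) / 14 = 3710/14 = 265.

265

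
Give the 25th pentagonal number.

925

The 25th pentagonal number is n(3n−1)/2 with n = 25.
25·(3·25 − 1)/2 = 25·74/2 = 25·37 = 925.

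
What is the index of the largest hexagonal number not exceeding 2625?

Solve n(2n−1) ≤ 2625 for integer n.
n = 36 gives 2556 ≤ 2625, while n = 37 gives 2701 > 2625; so the answer is index 36.

36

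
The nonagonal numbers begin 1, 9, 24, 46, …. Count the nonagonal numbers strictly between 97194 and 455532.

The n-th nonagonal number is n(7n−5)/2.
Smallest index with value > 97194: n = 168 (giving 98364).
Largest index with value < 455532: n = 361 (giving 455221).
Indices 168 through 361: 194 terms.

194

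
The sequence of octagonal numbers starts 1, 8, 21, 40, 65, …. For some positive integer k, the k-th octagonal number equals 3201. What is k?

Set n(3n−2) = 3201, giving 3n² − 2n − 3201 = 0.
The discriminant is 4 + 12·3201 = 38416, and √38416 = 196.
So n = (2 + 196) / 6 = 198/6 = 33.

33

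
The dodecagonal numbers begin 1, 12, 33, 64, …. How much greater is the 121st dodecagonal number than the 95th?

27976

121·(5·121 − 4) = 72721 and 95·(5·95 − 4) = 44745.
Difference: 72721 − 44745 = 27976.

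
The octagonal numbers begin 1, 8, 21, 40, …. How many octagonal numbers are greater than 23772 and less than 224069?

184

The n-th octagonal number is n(3n−2).
Smallest index with value > 23772: n = 90 (giving 24120).
Largest index with value < 224069: n = 273 (giving 223041).
Indices 90 through 273: 184 terms.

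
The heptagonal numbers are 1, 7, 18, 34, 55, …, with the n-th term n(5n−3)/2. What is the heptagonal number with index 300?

224550

300·(5·300 − 3)/2 = 300·1497/2 = 224550.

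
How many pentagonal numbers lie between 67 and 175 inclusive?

The n-th pentagonal number is n(3n−1)/2.
Smallest index with value ≥ 67: n = 7 (giving 70).
Largest index with value ≤ 175: n = 10 (giving 145).
Indices 7 through 10: 4 terms.

4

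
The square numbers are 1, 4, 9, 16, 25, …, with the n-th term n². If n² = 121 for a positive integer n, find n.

11

We need n² = 121, so n = √121 = 11.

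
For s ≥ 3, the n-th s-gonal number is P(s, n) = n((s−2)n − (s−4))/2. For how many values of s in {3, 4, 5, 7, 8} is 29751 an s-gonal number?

1

s = 3: P(3, 243) = 29646 and P(3, 244) = 29890; 29751 is not s-gonal.
s = 4: P(4, 172) = 29584 and P(4, 173) = 29929; 29751 is not s-gonal.
s = 5: P(5, 141) = 29751. ✓
s = 7: P(7, 109) = 29539 and P(7, 110) = 30085; 29751 is not s-gonal.
s = 8: P(8, 99) = 29205 and P(8, 100) = 29800; 29751 is not s-gonal.
Hits: s ∈ {5} → 1.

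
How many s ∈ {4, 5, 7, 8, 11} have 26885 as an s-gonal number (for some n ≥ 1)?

s = 4: P(4, 163) = 26569 and P(4, 164) = 26896; 26885 is not s-gonal.
s = 5: P(5, 134) = 26867 and P(5, 135) = 27270; 26885 is not s-gonal.
s = 7: P(7, 104) = 26884 and P(7, 105) = 27405; 26885 is not s-gonal.
s = 8: P(8, 95) = 26885. ✓
s = 11: P(11, 77) = 26411 and P(11, 78) = 27105; 26885 is not s-gonal.
Hits: s ∈ {8} → 1.

1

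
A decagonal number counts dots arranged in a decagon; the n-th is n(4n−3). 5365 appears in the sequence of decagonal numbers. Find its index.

37

Set n(4n−3) = 5365, giving 4n² − 3n − 5365 = 0.
The discriminant is 9 + 16·5365 = 85849, and √85849 = 293.
So n = (3 + 293) / 8 = 296/8 = 37.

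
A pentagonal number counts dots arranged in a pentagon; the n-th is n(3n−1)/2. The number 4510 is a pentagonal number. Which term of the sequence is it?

55

Set n(3n−1)/2 = 4510, giving 3n² − n − 9020 = 0.
The discriminant is 1 + 24·4510 = 108241, and √108241 = 329.
So n = (1 + 329) / 6 = 330/6 = 55.
Check: 55·(3·55 − 1)/2 = 4510. ✓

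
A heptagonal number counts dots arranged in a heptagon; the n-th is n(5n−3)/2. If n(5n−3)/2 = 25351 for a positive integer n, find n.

101

Set n(5n−3)/2 = 25351, giving 5n² − 3n − 50702 = 0.
The discriminant is 9 + 40·25351 = 1014049, and √1014049 = 1007.
So n = (3 + 1007) / 10 = 1010/10 = 101.
Check: 101·(5·101 − 3)/2 = 25351. ✓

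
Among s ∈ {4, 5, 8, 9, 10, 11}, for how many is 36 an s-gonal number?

1

s = 4: P(4, 6) = 36. ✓
s = 5: P(5, 5) = 35 and P(5, 6) = 51; 36 is not s-gonal.
s = 8: P(8, 3) = 21 and P(8, 4) = 40; 36 is not s-gonal.
s = 9: P(9, 3) = 24 and P(9, 4) = 46; 36 is not s-gonal.
s = 10: P(10, 3) = 27 and P(10, 4) = 52; 36 is not s-gonal.
s = 11: P(11, 3) = 30 and P(11, 4) = 58; 36 is not s-gonal.
Hits: s ∈ {4} → 1.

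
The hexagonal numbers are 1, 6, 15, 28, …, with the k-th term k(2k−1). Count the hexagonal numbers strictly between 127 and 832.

The n-th hexagonal number is n(2n−1).
Smallest index with value > 127: n = 9 (giving 153).
Largest index with value < 832: n = 20 (giving 780).
Indices 9 through 20: 12 terms.

12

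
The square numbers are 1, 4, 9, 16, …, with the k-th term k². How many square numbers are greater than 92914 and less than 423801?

346

The n-th square number is n².
Smallest index with value > 92914: n = 305 (giving 93025).
Largest index with value < 423801: n = 650 (giving 422500).
Indices 305 through 650: 346 terms.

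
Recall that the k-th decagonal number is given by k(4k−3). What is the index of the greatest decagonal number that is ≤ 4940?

Solve n(4n−3) ≤ 4940 for integer n.
n = 35 gives 4795 ≤ 4940, while n = 36 gives 5076 > 4940; so the answer is index 35.

35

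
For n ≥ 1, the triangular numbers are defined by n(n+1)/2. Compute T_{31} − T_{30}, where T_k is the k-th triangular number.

31

Consecutive triangular numbers differ by n: T_{31} − T_{30} = 31.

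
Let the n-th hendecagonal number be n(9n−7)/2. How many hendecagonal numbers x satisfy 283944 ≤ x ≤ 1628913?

351

The n-th hendecagonal number is n(9n−7)/2.
Smallest index with value ≥ 283944: n = 252 (giving 284886).
Largest index with value ≤ 1628913: n = 602 (giving 1628711).
Indices 252 through 602: 351 terms.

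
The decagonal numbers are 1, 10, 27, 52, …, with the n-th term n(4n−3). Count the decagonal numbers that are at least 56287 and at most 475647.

227

The n-th decagonal number is n(4n−3).
Smallest index with value ≥ 56287: n = 119 (giving 56287).
Largest index with value ≤ 475647: n = 345 (giving 475065).
Indices 119 through 345: 227 terms.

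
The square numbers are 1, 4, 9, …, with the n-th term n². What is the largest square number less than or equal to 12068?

Solve n² ≤ 12068 for integer n.
n = 109 gives 11881 ≤ 12068, while n = 110 gives 12100 > 12068; so the answer is 11881.

11881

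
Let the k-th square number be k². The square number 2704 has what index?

52

We need n² = 2704, so n = √2704 = 52.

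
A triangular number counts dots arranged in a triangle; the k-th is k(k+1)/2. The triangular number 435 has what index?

29

Set n(n+1)/2 = 435, giving n² + n − 870 = 0.
So n = (-1 + 59) / 2 = 58/2 = 29.
Check: 29·30/2 = 435. ✓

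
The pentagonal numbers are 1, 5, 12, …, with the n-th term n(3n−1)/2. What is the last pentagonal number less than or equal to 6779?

Solve n(3n−1)/2 ≤ 6779 for integer n.
n = 67 gives 6700 ≤ 6779, while n = 68 gives 6902 > 6779; so the answer is 6700.

6700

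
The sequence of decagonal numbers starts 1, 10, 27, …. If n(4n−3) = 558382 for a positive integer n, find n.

Set n(4n−3) = 558382, giving 4n² − 3n − 558382 = 0.
So n = (3 + 2989) / 8 = 2992/8 = 374.
Check: 374·(4·374 − 3) = 558382. ✓

374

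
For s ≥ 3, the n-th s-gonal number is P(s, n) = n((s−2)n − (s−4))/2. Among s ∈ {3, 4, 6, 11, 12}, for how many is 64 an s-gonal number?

s = 3: P(3, 10) = 55 and P(3, 11) = 66; 64 is not s-gonal.
s = 4: P(4, 8) = 64. ✓
s = 6: P(6, 5) = 45 and P(6, 6) = 66; 64 is not s-gonal.
s = 11: P(11, 4) = 58 and P(11, 5) = 95; 64 is not s-gonal.
s = 12: P(12, 4) = 64. ✓
Hits: s ∈ {4, 12} → 2.

2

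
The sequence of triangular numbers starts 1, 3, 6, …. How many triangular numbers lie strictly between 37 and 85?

The n-th triangular number is n(n+1)/2.
Smallest index with value > 37: n = 9 (giving 45).
Largest index with value < 85: n = 12 (giving 78).
Indices 9 through 12: 4 terms.

4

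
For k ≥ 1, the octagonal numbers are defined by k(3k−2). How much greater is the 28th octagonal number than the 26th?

28·(3·28 − 2) = 2296 and 26·(3·26 − 2) = 1976.
Difference: 2296 − 1976 = 320.

320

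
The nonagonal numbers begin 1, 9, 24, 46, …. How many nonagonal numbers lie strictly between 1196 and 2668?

The n-th nonagonal number is n(7n−5)/2.
Smallest index with value > 1196: n = 19 (giving 1216).
Largest index with value < 2668: n = 27 (giving 2484).
Indices 19 through 27: 9 terms.

9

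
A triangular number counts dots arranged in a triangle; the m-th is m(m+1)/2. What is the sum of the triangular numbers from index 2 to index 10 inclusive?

219

Σ i(i+1)/2 = (Σi² + Σi) / 2 over i = 2..10.
Σi = 55 − 1 = 54 and Σi² = 385 − 1 = 384.
(1·384 + 1·54) / 2 = 438/2 = 219.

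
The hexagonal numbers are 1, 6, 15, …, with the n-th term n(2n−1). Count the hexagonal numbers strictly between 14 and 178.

The n-th hexagonal number is n(2n−1).
Smallest index with value > 14: n = 3 (giving 15).
Largest index with value < 178: n = 9 (giving 153).
Indices 3 through 9: 7 terms.

7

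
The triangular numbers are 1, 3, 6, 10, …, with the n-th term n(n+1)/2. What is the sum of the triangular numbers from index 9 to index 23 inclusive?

Σ i(i+1)/2 = (Σi² + Σi) / 2 over i = 9..23.
Σi = 276 − 36 = 240 and Σi² = 4324 − 204 = 4120.
(1·4120 + 1·240) / 2 = 4360/2 = 2180.

2180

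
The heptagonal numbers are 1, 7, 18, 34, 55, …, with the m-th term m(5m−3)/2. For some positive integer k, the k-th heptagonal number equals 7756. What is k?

56

Set n(5n−3)/2 = 7756, giving 5n² − 3n − 15512 = 0.
So n = (3 + 557) / 10 = 560/10 = 56.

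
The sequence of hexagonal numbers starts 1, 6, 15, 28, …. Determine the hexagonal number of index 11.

231

11·(2·11 − 1) = 11·21 = 231.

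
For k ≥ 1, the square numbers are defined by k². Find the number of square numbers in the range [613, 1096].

9

The n-th square number is n².
Smallest index with value ≥ 613: n = 25 (giving 625).
Largest index with value ≤ 1096: n = 33 (giving 1089).
Indices 25 through 33: 9 terms.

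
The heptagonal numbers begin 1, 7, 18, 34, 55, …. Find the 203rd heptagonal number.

102718

The 203rd heptagonal number is n(5n−3)/2 with n = 203.
203·(5·203 − 3)/2 = 203·1012/2 = 203·506 = 102718.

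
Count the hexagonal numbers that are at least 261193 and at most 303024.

28

The n-th hexagonal number is n(2n−1).
Smallest index with value ≥ 261193: n = 362 (giving 261726).
Largest index with value ≤ 303024: n = 389 (giving 302253).
Indices 362 through 389: 28 terms.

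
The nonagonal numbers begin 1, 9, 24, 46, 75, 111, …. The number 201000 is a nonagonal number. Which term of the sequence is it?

Set n(7n−5)/2 = 201000, giving 7n² − 5n − 402000 = 0.
The discriminant is 25 + 56·201000 = 11256025, and √11256025 = 3355.
So n = (5 + 3355) / 14 = 3360/14 = 240.
Check: 240·(7·240 − 5)/2 = 201000. ✓

240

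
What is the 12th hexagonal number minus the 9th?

12·(2·12 − 1) = 276 and 9·(2·9 − 1) = 153.
Difference: 276 − 153 = 123.

123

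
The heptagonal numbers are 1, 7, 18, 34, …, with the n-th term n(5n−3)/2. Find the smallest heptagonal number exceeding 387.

403

Solve n(5n−3)/2 > 387 for integer n.
The largest n with value ≤ 387 is 12 (since 342 ≤ 387 < 403), so the first above is n = 13, value 403.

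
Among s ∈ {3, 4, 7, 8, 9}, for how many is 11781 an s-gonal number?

s = 3: P(3, 153) = 11781. ✓
s = 4: P(4, 108) = 11664 and P(4, 109) = 11881; 11781 is not s-gonal.
s = 7: P(7, 68) = 11458 and P(7, 69) = 11799; 11781 is not s-gonal.
s = 8: P(8, 63) = 11781. ✓
s = 9: P(9, 58) = 11629 and P(9, 59) = 12036; 11781 is not s-gonal.
Hits: s ∈ {3, 8} → 2.

2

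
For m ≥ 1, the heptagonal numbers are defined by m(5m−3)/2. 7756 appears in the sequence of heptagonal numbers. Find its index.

Set n(5n−3)/2 = 7756, giving 5n² − 3n − 15512 = 0.
So n = (3 + 557) / 10 = 560/10 = 56.
Check: 56·(5·56 − 3)/2 = 7756. ✓

56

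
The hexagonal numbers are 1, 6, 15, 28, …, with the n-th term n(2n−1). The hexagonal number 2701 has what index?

Set n(2n−1) = 2701, giving 2n² − n − 2701 = 0.
The discriminant is 1 + 8·2701 = 21609, and √21609 = 147.
So n = (1 + 147) / 4 = 148/4 = 37.

37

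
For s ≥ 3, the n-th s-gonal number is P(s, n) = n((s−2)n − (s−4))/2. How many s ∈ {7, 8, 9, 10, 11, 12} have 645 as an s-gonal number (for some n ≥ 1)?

s = 7: P(7, 16) = 616 and P(7, 17) = 697; 645 is not s-gonal.
s = 8: P(8, 15) = 645. ✓
s = 9: P(9, 13) = 559 and P(9, 14) = 651; 645 is not s-gonal.
s = 10: P(10, 13) = 637 and P(10, 14) = 742; 645 is not s-gonal.
s = 11: P(11, 12) = 606 and P(11, 13) = 715; 645 is not s-gonal.
s = 12: P(12, 11) = 561 and P(12, 12) = 672; 645 is not s-gonal.
Hits: s ∈ {8} → 1.

1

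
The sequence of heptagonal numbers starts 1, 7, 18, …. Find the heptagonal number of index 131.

42706

131·(5·131 − 3)/2 = 131·652/2 = 131·326 = 42706.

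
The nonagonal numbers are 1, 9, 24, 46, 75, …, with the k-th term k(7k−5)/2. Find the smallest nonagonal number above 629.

651

Solve n(7n−5)/2 > 629 for integer n.
The largest n with value ≤ 629 is 13 (since 559 ≤ 629 < 651), so the first above is n = 14, value 651.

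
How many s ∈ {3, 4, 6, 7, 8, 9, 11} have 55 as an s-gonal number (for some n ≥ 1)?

2

s = 3: P(3, 10) = 55. ✓
s = 4: P(4, 7) = 49 and P(4, 8) = 64; 55 is not s-gonal.
s = 6: P(6, 5) = 45 and P(6, 6) = 66; 55 is not s-gonal.
s = 7: P(7, 5) = 55. ✓
s = 8: P(8, 4) = 40 and P(8, 5) = 65; 55 is not s-gonal.
s = 9: P(9, 4) = 46 and P(9, 5) = 75; 55 is not s-gonal.
s = 11: P(11, 3) = 30 and P(11, 4) = 58; 55 is not s-gonal.
Hits: s ∈ {3, 7} → 2.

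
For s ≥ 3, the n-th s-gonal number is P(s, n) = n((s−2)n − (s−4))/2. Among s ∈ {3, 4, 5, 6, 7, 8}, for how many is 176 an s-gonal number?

s = 3: P(3, 18) = 171 and P(3, 19) = 190; 176 is not s-gonal.
s = 4: P(4, 13) = 169 and P(4, 14) = 196; 176 is not s-gonal.
s = 5: P(5, 11) = 176. ✓
s = 6: P(6, 9) = 153 and P(6, 10) = 190; 176 is not s-gonal.
s = 7: P(7, 8) = 148 and P(7, 9) = 189; 176 is not s-gonal.
s = 8: P(8, 8) = 176. ✓
Hits: s ∈ {5, 8} → 2.

2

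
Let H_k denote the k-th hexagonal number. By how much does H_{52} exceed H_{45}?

52·(2·52 − 1) = 5356 and 45·(2·45 − 1) = 4005.
Difference: 5356 − 4005 = 1351.

1351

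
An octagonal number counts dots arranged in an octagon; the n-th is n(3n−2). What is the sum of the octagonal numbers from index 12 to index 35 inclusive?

Σ i(3i−2) = 3Σi² − 2Σi over i = 12..35.
Σi = 630 − 66 = 564 and Σi² = 14910 − 506 = 14404.
3·14404 − 2·564 = 42084.

42084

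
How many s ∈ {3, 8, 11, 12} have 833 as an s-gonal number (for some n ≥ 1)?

s = 3: P(3, 40) = 820 and P(3, 41) = 861; 833 is not s-gonal.
s = 8: P(8, 17) = 833. ✓
s = 11: P(11, 14) = 833. ✓
s = 12: P(12, 13) = 793 and P(12, 14) = 924; 833 is not s-gonal.
Hits: s ∈ {8, 11} → 2.

2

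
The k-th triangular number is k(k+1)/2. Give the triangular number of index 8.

36

The 8th triangular number is n(n+1)/2 with n = 8.
8·9/2 = 72/2 = 36.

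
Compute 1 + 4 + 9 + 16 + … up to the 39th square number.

20540

Σ_{i=1}^{39} i² = 39·40·79/6 = 20540.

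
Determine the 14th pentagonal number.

287

The 14th pentagonal number is n(3n−1)/2 with n = 14.
14·(3·14 − 1)/2 = 14·41/2 = 287.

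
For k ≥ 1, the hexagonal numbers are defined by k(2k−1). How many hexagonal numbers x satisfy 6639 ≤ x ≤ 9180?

11

The n-th hexagonal number is n(2n−1).
Smallest index with value ≥ 6639: n = 58 (giving 6670).
Largest index with value ≤ 9180: n = 68 (giving 9180).
Indices 58 through 68: 11 terms.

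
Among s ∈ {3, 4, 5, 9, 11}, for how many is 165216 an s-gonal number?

1

s = 3: P(3, 574) = 165025 and P(3, 575) = 165600; 165216 is not s-gonal.
s = 4: P(4, 406) = 164836 and P(4, 407) = 165649; 165216 is not s-gonal.
s = 5: P(5, 332) = 165170 and P(5, 333) = 166167; 165216 is not s-gonal.
s = 9: P(9, 217) = 164269 and P(9, 218) = 165789; 165216 is not s-gonal.
s = 11: P(11, 192) = 165216. ✓
Hits: s ∈ {11} → 1.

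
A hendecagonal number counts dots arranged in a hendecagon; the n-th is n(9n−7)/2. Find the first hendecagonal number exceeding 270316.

Solve n(9n−7)/2 > 270316 for integer n.
The largest n with value ≤ 270316 is 245 (since 269255 ≤ 270316 < 271461), so the first above is n = 246, value 271461.

271461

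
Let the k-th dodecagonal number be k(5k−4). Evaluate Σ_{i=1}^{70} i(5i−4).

Σ i(5i−4) = 5Σi² − 4Σi over i = 1..70.
Σi = 2485 and Σi² = 116795.
5·116795 − 4·2485 = 574035.

574035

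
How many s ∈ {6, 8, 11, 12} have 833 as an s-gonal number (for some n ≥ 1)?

2

s = 6: P(6, 20) = 780 and P(6, 21) = 861; 833 is not s-gonal.
s = 8: P(8, 17) = 833. ✓
s = 11: P(11, 14) = 833. ✓
s = 12: P(12, 13) = 793 and P(12, 14) = 924; 833 is not s-gonal.
Hits: s ∈ {8, 11} → 2.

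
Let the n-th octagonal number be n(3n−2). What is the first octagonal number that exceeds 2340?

Solve n(3n−2) > 2340 for integer n.
The largest n with value ≤ 2340 is 28 (since 2296 ≤ 2340 < 2465), so the first above is n = 29, value 2465.

2465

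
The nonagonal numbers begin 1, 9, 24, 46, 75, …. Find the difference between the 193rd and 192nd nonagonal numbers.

1345

Consecutive nonagonal numbers differ by 7n − 6: here 7·193 − 6 = 1345.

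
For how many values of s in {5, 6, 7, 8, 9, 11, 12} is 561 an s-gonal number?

2

s = 5: P(5, 19) = 532 and P(5, 20) = 590; 561 is not s-gonal.
s = 6: P(6, 17) = 561. ✓
s = 7: P(7, 15) = 540 and P(7, 16) = 616; 561 is not s-gonal.
s = 8: P(8, 14) = 560 and P(8, 15) = 645; 561 is not s-gonal.
s = 9: P(9, 13) = 559 and P(9, 14) = 651; 561 is not s-gonal.
s = 11: P(11, 11) = 506 and P(11, 12) = 606; 561 is not s-gonal.
s = 12: P(12, 11) = 561. ✓
Hits: s ∈ {6, 12} → 2.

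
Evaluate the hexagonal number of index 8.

The 8th hexagonal number is n(2n−1) with n = 8.
8·(2·8 − 1) = 8·15 = 120.

120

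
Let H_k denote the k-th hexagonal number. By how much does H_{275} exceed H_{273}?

2190

275·(2·275 − 1) = 150975 and 273·(2·273 − 1) = 148785.
Difference: 150975 − 148785 = 2190.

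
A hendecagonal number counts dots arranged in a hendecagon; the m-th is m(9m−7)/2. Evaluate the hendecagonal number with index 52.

The 52nd hendecagonal number is n(9n−7)/2 with n = 52.
52·(9·52 − 7)/2 = 52·461/2 = 11986.

11986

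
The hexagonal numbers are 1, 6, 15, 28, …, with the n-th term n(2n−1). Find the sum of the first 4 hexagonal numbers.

Σ i(2i−1) = 2Σi² − Σi over i = 1..4.
Σi = 10 and Σi² = 30.
2·30 − 1·10 = 50.

50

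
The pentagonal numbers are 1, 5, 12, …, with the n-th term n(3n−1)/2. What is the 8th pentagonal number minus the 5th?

8·(3·8 − 1)/2 = 92 and 5·(3·5 − 1)/2 = 35.
Difference: 92 − 35 = 57.

57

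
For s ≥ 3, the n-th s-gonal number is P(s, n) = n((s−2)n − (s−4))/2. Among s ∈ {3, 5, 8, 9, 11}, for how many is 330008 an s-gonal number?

1

s = 3: P(3, 811) = 329266 and P(3, 812) = 330078; 330008 is not s-gonal.
s = 5: P(5, 469) = 329707 and P(5, 470) = 331115; 330008 is not s-gonal.
s = 8: P(8, 332) = 330008. ✓
s = 9: P(9, 307) = 329104 and P(9, 308) = 331254; 330008 is not s-gonal.
s = 11: P(11, 271) = 329536 and P(11, 272) = 331976; 330008 is not s-gonal.
Hits: s ∈ {8} → 1.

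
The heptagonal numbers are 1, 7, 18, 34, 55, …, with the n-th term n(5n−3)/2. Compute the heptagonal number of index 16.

16·(5·16 − 3)/2 = 16·77/2 = 616.

616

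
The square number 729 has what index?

We need n² = 729, so n = √729 = 27.
Check: 27² = 729. ✓

27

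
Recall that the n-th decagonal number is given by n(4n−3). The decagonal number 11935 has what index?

Set n(4n−3) = 11935, giving 4n² − 3n − 11935 = 0.
The discriminant is 9 + 16·11935 = 190969, and √190969 = 437.
So n = (3 + 437) / 8 = 440/8 = 55.
Check: 55·(4·55 − 3) = 11935. ✓

55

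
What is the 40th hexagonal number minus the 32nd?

1144

40·(2·40 − 1) = 3160 and 32·(2·32 − 1) = 2016.
Difference: 3160 − 2016 = 1144.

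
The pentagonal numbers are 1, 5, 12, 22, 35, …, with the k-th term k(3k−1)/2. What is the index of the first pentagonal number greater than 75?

Solve n(3n−1)/2 > 75 for integer n.
The largest n with value ≤ 75 is 7 (since 70 ≤ 75 < 92), so the first above is n = 8, value 92.

8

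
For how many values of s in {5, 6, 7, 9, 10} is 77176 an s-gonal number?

1

s = 5: P(5, 226) = 76501 and P(5, 227) = 77180; 77176 is not s-gonal.
s = 6: P(6, 196) = 76636 and P(6, 197) = 77421; 77176 is not s-gonal.
s = 7: P(7, 176) = 77176. ✓
s = 9: P(9, 148) = 76294 and P(9, 149) = 77331; 77176 is not s-gonal.
s = 10: P(10, 139) = 76867 and P(10, 140) = 77980; 77176 is not s-gonal.
Hits: s ∈ {7} → 1.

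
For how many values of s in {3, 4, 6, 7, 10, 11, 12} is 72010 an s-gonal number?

s = 3: P(3, 379) = 72010. ✓
s = 4: P(4, 268) = 71824 and P(4, 269) = 72361; 72010 is not s-gonal.
s = 6: P(6, 190) = 72010. ✓
s = 7: P(7, 170) = 71995 and P(7, 171) = 72846; 72010 is not s-gonal.
s = 10: P(10, 134) = 71422 and P(10, 135) = 72495; 72010 is not s-gonal.
s = 11: P(11, 126) = 71001 and P(11, 127) = 72136; 72010 is not s-gonal.
s = 12: P(12, 120) = 71520 and P(12, 121) = 72721; 72010 is not s-gonal.
Hits: s ∈ {3, 6} → 2.

2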